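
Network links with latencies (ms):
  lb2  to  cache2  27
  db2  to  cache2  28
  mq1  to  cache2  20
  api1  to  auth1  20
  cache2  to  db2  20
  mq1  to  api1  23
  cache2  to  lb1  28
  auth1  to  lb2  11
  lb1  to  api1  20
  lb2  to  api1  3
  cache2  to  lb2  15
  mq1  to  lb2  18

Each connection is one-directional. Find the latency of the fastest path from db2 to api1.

46

Paths from db2 to api1:
db2 → cache2 → lb1 → api1: 28 + 28 + 20 = 76
db2 → cache2 → lb2 → api1: 28 + 15 + 3 = 46
The minimum is 46 ms.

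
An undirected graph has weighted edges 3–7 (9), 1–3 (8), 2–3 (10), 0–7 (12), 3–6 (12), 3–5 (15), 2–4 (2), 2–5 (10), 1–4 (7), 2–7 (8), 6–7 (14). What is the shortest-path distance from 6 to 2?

Some routes from 6 to 2:
6 → 3 → 2: 12 + 10 = 22
6 → 3 → 7 → 2: 12 + 9 + 8 = 29
6 → 7 → 2: 14 + 8 = 22
6 → 3 → 1 → 4 → 2: 12 + 8 + 7 + 2 = 29
The minimum is 22.

22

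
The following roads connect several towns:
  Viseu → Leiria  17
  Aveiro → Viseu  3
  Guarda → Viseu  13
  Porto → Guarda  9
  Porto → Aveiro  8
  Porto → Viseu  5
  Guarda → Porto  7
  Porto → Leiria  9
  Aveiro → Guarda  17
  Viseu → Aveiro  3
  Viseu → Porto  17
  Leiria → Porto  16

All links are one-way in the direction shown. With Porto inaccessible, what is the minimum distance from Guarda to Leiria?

30

Paths from Guarda to Leiria avoiding Porto:
Guarda-Viseu-Leiria: 13 + 17 = 30
The minimum is 30.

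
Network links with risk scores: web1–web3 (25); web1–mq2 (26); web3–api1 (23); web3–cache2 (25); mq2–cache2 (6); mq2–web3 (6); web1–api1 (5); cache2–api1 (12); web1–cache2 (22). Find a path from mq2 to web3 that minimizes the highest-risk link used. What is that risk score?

Some routes from mq2 to web3:
mq2→web3: max(6) = 6
mq2→cache2→web1→api1→web3: max(6, 22, 5, 23) = 23
mq2→cache2→api1→web3: max(6, 12, 23) = 23
Best route has worst link 6.

6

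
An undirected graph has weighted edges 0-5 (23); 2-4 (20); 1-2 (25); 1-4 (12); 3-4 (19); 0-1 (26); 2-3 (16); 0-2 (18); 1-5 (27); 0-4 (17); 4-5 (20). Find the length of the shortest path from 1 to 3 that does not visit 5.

Some routes from 1 to 3 avoiding 5:
1 - 4 - 3: 12 + 19 = 31
1 - 4 - 2 - 3: 12 + 20 + 16 = 48
1 - 2 - 3: 25 + 16 = 41
1 - 0 - 2 - 3: 26 + 18 + 16 = 60
Shortest: 31.

31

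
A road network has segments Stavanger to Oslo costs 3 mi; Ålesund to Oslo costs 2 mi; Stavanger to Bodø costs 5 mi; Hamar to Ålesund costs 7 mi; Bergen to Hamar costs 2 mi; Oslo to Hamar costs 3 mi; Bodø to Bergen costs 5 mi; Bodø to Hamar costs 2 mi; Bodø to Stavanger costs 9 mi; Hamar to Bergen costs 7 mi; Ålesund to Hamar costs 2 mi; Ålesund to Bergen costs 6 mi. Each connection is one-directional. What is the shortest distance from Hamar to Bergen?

Candidate routes:
Hamar - Ålesund - Bergen: 7 + 6 = 13
Hamar - Bergen: 7
The minimum is 7 mi.

7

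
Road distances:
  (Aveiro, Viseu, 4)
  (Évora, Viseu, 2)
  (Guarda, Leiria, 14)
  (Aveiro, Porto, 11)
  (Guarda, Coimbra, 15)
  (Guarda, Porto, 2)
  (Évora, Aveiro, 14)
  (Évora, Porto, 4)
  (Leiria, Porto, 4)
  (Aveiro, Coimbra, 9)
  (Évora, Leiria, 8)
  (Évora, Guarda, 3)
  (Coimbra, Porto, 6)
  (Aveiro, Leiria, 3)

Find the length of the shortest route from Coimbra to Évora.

10

Some routes from Coimbra to Évora:
Coimbra→Porto→Guarda→Évora: 6 + 2 + 3 = 11
Coimbra→Guarda→Évora: 15 + 3 = 18
Coimbra→Porto→Évora: 6 + 4 = 10
Coimbra→Aveiro→Viseu→Évora: 9 + 4 + 2 = 15
The minimum is 10.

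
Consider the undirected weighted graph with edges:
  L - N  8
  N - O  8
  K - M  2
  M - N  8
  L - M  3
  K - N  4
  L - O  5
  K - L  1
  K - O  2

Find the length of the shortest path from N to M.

Some routes from N to M:
N - M: 8
N - K - M: 4 + 2 = 6
N - K - L - M: 4 + 1 + 3 = 8
N - L - K - M: 8 + 1 + 2 = 11
Best route has total 6.

6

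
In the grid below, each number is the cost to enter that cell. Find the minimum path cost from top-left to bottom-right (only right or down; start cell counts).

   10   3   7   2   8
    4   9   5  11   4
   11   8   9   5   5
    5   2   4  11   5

44

Path (0,0) (0,1) (0,2) (0,3) (0,4) (1,4) (2,4) (3,4): 10 + 3 + 7 + 2 + 8 + 4 + 5 + 5 = 44.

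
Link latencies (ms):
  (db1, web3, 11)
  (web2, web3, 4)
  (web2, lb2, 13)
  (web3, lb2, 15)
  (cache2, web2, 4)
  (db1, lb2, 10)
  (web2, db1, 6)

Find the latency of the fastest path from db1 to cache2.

10

Comparing a few candidate routes:
db1 -> web2 -> cache2: 6 + 4 = 10
db1 -> web3 -> web2 -> cache2: 11 + 4 + 4 = 19
db1 -> lb2 -> web2 -> cache2: 10 + 13 + 4 = 27
db1 -> lb2 -> web3 -> web2 -> cache2: 10 + 15 + 4 + 4 = 33
Best route has total 10 ms.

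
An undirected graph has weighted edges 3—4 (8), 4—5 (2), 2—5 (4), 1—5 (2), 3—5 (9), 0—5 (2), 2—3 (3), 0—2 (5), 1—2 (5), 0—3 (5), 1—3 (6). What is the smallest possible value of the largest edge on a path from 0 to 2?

4

Comparing a few candidate routes:
0 → 3 → 2: max(5, 3) = 5
0 → 5 → 2: max(2, 4) = 4
0 → 5 → 1 → 2: max(2, 2, 5) = 5
0 → 2: max(5) = 5
Smallest bottleneck: 4.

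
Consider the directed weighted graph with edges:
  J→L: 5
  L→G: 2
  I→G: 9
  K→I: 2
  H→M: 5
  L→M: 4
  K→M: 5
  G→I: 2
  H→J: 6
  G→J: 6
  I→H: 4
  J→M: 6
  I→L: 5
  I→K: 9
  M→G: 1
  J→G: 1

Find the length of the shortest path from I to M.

Comparing a few candidate routes:
I→L→M: 5 + 4 = 9
I→K→M: 9 + 5 = 14
I→H→M: 4 + 5 = 9
The minimum is 9.

9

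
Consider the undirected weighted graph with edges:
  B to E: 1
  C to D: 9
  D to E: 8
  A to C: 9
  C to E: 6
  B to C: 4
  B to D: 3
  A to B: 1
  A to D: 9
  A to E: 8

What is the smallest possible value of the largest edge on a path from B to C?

4

Comparing a few candidate routes:
B→D→E→C: max(3, 8, 6) = 8
B→A→E→C: max(1, 8, 6) = 8
B→C: max(4) = 4
B→E→C: max(1, 6) = 6
Smallest bottleneck: 4.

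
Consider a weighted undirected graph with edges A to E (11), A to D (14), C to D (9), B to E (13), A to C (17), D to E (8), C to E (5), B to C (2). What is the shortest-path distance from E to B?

Some routes from E to B:
E - B: 13
E - C - B: 5 + 2 = 7
E - D - C - B: 8 + 9 + 2 = 19
Shortest: 7.

7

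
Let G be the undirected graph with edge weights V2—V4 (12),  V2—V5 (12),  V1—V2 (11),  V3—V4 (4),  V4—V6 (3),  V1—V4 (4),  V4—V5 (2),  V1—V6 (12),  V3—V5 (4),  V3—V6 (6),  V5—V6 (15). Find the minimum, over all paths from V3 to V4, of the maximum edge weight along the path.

4

Checking several routes:
V3→V4: max(4) = 4
V3→V6→V4: max(6, 3) = 6
V3→V5→V4: max(4, 2) = 4
Smallest bottleneck: 4.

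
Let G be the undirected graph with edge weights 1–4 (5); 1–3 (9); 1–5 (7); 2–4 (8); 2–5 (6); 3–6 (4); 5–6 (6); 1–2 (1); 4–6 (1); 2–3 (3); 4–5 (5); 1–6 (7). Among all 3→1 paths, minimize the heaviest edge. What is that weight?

3

Comparing a few candidate routes:
3 → 6 → 4 → 1: max(4, 1, 5) = 5
3 → 2 → 1: max(3, 1) = 3
3 → 2 → 5 → 4 → 1: max(3, 6, 5, 5) = 6
3 → 2 → 5 → 6 → 4 → 1: max(3, 6, 6, 1, 5) = 6
Smallest bottleneck: 3.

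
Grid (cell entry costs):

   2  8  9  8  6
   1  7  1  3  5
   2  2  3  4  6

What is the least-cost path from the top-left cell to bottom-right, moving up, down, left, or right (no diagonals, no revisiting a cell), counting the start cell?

One optimal route is r0c0 -> r1c0 -> r2c0 -> r2c1 -> r2c2 -> r2c3 -> r2c4.
Its cost is 2 + 1 + 2 + 2 + 3 + 4 + 6 = 20.

20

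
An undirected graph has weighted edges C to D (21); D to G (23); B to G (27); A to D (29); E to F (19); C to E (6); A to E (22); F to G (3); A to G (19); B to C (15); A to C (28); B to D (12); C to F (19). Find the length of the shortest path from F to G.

A few of the F→G routes:
F - C - A - G: 19 + 28 + 19 = 66
F - C - B - G: 19 + 15 + 27 = 61
F - G: 3
F - C - E - A - G: 19 + 6 + 22 + 19 = 66
F - C - D - G: 19 + 21 + 23 = 63
F - E - A - G: 19 + 22 + 19 = 60
The minimum is 3.

3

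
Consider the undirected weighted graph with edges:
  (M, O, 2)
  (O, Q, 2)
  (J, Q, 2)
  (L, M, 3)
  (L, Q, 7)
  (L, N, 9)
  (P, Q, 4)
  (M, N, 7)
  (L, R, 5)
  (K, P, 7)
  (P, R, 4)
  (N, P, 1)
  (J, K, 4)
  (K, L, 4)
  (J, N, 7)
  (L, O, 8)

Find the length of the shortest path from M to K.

A few of the M→K routes:
M-O-Q-J-K: 2 + 2 + 2 + 4 = 10
M-O-L-K: 2 + 8 + 4 = 14
M-N-P-K: 7 + 1 + 7 = 15
M-L-K: 3 + 4 = 7
Best route has total 7.

7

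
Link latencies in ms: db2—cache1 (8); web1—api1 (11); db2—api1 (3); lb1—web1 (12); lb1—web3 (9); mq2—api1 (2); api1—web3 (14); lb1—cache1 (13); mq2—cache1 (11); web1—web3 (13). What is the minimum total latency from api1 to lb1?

23

Checking several routes:
api1-web3-lb1: 14 + 9 = 23
api1-db2-cache1-lb1: 3 + 8 + 13 = 24
api1-web1-lb1: 11 + 12 = 23
Best route has total 23 ms.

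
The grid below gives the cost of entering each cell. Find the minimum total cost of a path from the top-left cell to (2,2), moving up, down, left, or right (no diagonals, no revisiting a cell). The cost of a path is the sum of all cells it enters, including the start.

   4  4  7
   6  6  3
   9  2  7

One optimal route is r0c0 -> r0c1 -> r1c1 -> r2c1 -> r2c2.
Its cost is 4 + 4 + 6 + 2 + 7 = 23.

23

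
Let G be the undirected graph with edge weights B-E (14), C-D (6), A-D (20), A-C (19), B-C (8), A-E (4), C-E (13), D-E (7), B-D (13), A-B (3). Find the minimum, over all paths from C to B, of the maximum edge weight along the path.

Some routes from C to B:
C - E - A - B: max(13, 4, 3) = 13
C - D - E - A - B: max(6, 7, 4, 3) = 7
C - E - D - B: max(13, 7, 13) = 13
C - D - B: max(6, 13) = 13
C - B: max(8) = 8
Best route has worst link 7.

7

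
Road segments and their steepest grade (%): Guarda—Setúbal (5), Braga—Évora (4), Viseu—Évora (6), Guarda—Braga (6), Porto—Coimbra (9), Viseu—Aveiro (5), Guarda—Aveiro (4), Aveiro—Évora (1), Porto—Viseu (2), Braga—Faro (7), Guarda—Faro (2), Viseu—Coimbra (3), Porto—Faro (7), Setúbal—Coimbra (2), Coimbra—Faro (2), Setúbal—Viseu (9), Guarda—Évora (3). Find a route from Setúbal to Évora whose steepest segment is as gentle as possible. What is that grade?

Comparing a few candidate routes:
Setúbal - Coimbra - Viseu - Aveiro - Évora: max(2, 3, 5, 1) = 5
Setúbal - Coimbra - Faro - Guarda - Aveiro - Évora: max(2, 2, 2, 4, 1) = 4
Setúbal - Guarda - Évora: max(5, 3) = 5
Setúbal - Coimbra - Faro - Guarda - Évora: max(2, 2, 2, 3) = 3
Setúbal - Guarda - Faro - Coimbra - Viseu - Aveiro - Évora: max(5, 2, 2, 3, 5, 1) = 5
Setúbal - Coimbra - Viseu - Aveiro - Guarda - Évora: max(2, 3, 5, 4, 3) = 5
The minimum achievable maximum is 3%.

3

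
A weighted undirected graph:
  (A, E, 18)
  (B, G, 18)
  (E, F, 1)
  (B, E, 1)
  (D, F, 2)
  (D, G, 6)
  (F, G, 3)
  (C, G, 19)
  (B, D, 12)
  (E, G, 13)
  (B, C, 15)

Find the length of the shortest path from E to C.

16

Comparing a few candidate routes:
E - F - D - B - C: 1 + 2 + 12 + 15 = 30
E - F - G - C: 1 + 3 + 19 = 23
E - B - C: 1 + 15 = 16
E - F - D - G - C: 1 + 2 + 6 + 19 = 28
Best route has total 16.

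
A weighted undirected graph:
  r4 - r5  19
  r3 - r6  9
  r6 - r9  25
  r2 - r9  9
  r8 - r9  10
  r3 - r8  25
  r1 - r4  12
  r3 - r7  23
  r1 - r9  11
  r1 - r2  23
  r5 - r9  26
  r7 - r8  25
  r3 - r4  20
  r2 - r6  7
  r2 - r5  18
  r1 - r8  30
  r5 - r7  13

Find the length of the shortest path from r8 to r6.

26

Comparing a few candidate routes:
r8 -> r9 -> r2 -> r6: 10 + 9 + 7 = 26
r8 -> r1 -> r9 -> r2 -> r6: 30 + 11 + 9 + 7 = 57
r8 -> r3 -> r6: 25 + 9 = 34
r8 -> r9 -> r1 -> r2 -> r6: 10 + 11 + 23 + 7 = 51
r8 -> r9 -> r6: 10 + 25 = 35
Best route has total 26.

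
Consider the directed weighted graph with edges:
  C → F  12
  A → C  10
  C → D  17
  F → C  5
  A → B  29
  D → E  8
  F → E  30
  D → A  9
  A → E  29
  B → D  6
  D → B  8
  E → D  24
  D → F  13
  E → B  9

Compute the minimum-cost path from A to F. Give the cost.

22

Paths from A to F:
A - C - D - F: 10 + 17 + 13 = 40
A - E - B - D - F: 29 + 9 + 6 + 13 = 57
A - B - D - F: 29 + 6 + 13 = 48
A - E - D - F: 29 + 24 + 13 = 66
A - C - F: 10 + 12 = 22
The minimum is 22.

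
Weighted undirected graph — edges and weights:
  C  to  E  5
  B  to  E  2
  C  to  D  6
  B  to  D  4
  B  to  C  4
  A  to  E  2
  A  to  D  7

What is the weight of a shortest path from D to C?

Some routes from D to C:
D→B→E→C: 4 + 2 + 5 = 11
D→C: 6
D→B→C: 4 + 4 = 8
The minimum is 6.

6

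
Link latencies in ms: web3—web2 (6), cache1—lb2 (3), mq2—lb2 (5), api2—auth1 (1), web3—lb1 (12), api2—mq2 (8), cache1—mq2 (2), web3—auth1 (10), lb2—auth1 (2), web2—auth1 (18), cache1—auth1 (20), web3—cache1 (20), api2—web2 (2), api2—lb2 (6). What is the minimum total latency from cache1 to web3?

Checking several routes:
cache1 → lb2 → api2 → web2 → web3: 3 + 6 + 2 + 6 = 17
cache1 → lb2 → auth1 → api2 → web2 → web3: 3 + 2 + 1 + 2 + 6 = 14
cache1 → mq2 → lb2 → auth1 → api2 → web2 → web3: 2 + 5 + 2 + 1 + 2 + 6 = 18
cache1 → lb2 → auth1 → web3: 3 + 2 + 10 = 15
Shortest: 14 ms.

14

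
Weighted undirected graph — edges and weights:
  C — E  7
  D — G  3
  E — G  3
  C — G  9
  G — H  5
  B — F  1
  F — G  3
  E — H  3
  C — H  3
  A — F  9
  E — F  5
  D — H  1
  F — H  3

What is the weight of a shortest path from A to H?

A few of the A→H routes:
A - F - H: 9 + 3 = 12
A - F - G - D - H: 9 + 3 + 3 + 1 = 16
A - F - G - H: 9 + 3 + 5 = 17
Best route has total 12.

12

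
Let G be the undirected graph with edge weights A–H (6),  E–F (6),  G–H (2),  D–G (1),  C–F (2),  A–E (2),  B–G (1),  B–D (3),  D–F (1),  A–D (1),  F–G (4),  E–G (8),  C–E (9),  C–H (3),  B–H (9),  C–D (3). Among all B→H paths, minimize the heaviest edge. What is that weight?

A few of the B→H routes:
B→G→D→C→H: max(1, 1, 3, 3) = 3
B→D→G→H: max(3, 1, 2) = 3
B→G→D→F→C→H: max(1, 1, 1, 2, 3) = 3
B→G→H: max(1, 2) = 2
Best route has worst link 2.

2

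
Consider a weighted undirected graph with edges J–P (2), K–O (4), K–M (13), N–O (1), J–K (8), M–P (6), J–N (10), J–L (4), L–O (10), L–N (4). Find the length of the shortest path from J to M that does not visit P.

Checking several routes:
J → L → O → K → M: 4 + 10 + 4 + 13 = 31
J → K → M: 8 + 13 = 21
J → L → N → O → K → M: 4 + 4 + 1 + 4 + 13 = 26
J → N → O → K → M: 10 + 1 + 4 + 13 = 28
Shortest: 21.

21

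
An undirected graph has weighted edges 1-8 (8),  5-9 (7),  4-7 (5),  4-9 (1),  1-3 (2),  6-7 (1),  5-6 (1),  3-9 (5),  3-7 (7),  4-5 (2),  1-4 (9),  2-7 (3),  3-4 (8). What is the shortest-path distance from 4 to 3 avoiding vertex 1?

6

Some routes from 4 to 3 avoiding 1:
4→9→3: 1 + 5 = 6
4→7→3: 5 + 7 = 12
4→5→6→7→3: 2 + 1 + 1 + 7 = 11
4→3: 8
Best route has total 6.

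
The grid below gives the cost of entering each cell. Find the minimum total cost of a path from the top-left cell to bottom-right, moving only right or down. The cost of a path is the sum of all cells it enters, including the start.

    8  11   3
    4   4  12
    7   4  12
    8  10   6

Best path: [0,0] -> [1,0] -> [1,1] -> [2,1] -> [3,1] -> [3,2]
Cost: 8 + 4 + 4 + 4 + 10 + 6 = 36

36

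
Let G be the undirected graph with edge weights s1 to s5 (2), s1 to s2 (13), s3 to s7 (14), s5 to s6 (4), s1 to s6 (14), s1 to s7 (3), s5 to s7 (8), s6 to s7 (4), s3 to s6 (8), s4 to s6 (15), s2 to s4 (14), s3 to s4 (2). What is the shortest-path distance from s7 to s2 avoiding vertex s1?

Comparing a few candidate routes:
s7 → s6 → s3 → s4 → s2: 4 + 8 + 2 + 14 = 28
s7 → s6 → s4 → s2: 4 + 15 + 14 = 33
s7 → s3 → s4 → s2: 14 + 2 + 14 = 30
Best route has total 28.

28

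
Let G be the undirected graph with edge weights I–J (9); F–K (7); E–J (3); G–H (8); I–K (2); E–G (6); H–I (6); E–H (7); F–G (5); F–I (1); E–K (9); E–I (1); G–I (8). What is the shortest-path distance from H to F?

7

Some routes from H to F:
H→I→K→F: 6 + 2 + 7 = 15
H→G→F: 8 + 5 = 13
H→G→E→I→F: 8 + 6 + 1 + 1 = 16
H→I→F: 6 + 1 = 7
H→E→I→F: 7 + 1 + 1 = 9
Shortest: 7.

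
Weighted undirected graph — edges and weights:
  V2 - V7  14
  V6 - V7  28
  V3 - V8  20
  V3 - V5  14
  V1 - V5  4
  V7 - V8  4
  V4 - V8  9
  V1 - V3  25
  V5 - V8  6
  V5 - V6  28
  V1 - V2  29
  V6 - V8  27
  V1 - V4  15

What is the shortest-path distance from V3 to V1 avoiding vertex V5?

25

Candidate routes:
V3 - V8 - V6 - V7 - V2 - V1: 20 + 27 + 28 + 14 + 29 = 118
V3 - V8 - V7 - V2 - V1: 20 + 4 + 14 + 29 = 67
V3 - V1: 25
V3 - V8 - V4 - V1: 20 + 9 + 15 = 44
Best route has total 25.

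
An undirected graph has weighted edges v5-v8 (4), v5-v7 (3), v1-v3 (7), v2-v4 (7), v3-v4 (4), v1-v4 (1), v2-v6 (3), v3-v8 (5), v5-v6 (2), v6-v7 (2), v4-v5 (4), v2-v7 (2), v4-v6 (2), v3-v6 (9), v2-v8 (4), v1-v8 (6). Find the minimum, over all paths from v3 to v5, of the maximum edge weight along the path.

Checking several routes:
v3-v4-v6-v2-v8-v5: max(4, 2, 3, 4, 4) = 4
v3-v4-v5: max(4, 4) = 4
v3-v4-v6-v2-v7-v5: max(4, 2, 3, 2, 3) = 4
Best route has worst link 4.

4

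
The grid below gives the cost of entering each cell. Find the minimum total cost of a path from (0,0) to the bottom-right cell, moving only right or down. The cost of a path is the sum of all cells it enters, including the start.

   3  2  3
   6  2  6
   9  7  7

20

Path r0c0→r0c1→r1c1→r1c2→r2c2: 3 + 2 + 2 + 6 + 7 = 20.
For comparison, the top-then-right route costs 21.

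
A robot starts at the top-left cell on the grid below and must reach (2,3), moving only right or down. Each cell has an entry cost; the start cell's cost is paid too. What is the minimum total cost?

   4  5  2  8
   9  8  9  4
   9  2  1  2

Take r0c0 r0c1 r1c1 r2c1 r2c2 r2c3 for a total of 4 + 5 + 8 + 2 + 1 + 2 = 22.
For comparison, the top-then-right route costs 25.

22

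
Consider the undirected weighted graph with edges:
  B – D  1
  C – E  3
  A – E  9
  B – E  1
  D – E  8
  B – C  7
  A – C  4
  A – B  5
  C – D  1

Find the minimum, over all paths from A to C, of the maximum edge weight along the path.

4

Checking several routes:
A-B-D-C: max(5, 1, 1) = 5
A-C: max(4) = 4
A-B-E-D-C: max(5, 1, 8, 1) = 8
A-B-C: max(5, 7) = 7
A-B-E-C: max(5, 1, 3) = 5
Smallest bottleneck: 4.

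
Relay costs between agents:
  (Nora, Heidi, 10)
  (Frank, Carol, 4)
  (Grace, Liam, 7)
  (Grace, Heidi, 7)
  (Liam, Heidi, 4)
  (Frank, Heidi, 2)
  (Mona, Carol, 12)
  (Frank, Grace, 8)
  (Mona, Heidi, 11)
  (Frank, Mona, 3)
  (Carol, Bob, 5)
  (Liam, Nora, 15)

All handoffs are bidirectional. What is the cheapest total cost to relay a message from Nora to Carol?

A few of the Nora→Carol routes:
Nora-Liam-Heidi-Frank-Carol: 15 + 4 + 2 + 4 = 25
Nora-Heidi-Frank-Mona-Carol: 10 + 2 + 3 + 12 = 27
Nora-Heidi-Grace-Frank-Carol: 10 + 7 + 8 + 4 = 29
Nora-Heidi-Frank-Carol: 10 + 2 + 4 = 16
Nora-Heidi-Mona-Frank-Carol: 10 + 11 + 3 + 4 = 28
The minimum is 16.

16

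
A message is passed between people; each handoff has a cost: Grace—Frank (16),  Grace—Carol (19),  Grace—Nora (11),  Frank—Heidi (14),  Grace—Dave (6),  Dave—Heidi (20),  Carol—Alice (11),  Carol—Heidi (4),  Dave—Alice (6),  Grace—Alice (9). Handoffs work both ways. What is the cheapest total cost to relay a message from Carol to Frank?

A few of the Carol→Frank routes:
Carol → Heidi → Frank: 4 + 14 = 18
Carol → Heidi → Dave → Grace → Frank: 4 + 20 + 6 + 16 = 46
Carol → Grace → Frank: 19 + 16 = 35
Carol → Alice → Grace → Frank: 11 + 9 + 16 = 36
Carol → Alice → Dave → Heidi → Frank: 11 + 6 + 20 + 14 = 51
Carol → Alice → Dave → Grace → Frank: 11 + 6 + 6 + 16 = 39
Shortest: 18.

18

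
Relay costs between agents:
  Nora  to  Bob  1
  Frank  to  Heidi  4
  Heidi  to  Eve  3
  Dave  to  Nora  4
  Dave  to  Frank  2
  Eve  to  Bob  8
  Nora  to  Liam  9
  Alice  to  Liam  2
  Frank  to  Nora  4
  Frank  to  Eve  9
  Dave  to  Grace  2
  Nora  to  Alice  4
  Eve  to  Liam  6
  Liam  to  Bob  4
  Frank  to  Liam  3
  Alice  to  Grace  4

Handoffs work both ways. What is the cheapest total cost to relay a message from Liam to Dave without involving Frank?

Comparing a few candidate routes:
Liam → Nora → Alice → Grace → Dave: 9 + 4 + 4 + 2 = 19
Liam → Alice → Grace → Dave: 2 + 4 + 2 = 8
Liam → Alice → Nora → Dave: 2 + 4 + 4 = 10
Liam → Bob → Nora → Alice → Grace → Dave: 4 + 1 + 4 + 4 + 2 = 15
Liam → Nora → Dave: 9 + 4 = 13
Liam → Bob → Nora → Dave: 4 + 1 + 4 = 9
The minimum is 8.

8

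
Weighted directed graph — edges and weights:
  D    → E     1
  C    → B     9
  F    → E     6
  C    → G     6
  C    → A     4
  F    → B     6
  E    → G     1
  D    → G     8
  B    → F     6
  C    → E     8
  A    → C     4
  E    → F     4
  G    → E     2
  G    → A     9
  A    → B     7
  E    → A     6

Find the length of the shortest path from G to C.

12

Candidate routes:
G-E-A-C: 2 + 6 + 4 = 12
G-A-C: 9 + 4 = 13
Best route has total 12.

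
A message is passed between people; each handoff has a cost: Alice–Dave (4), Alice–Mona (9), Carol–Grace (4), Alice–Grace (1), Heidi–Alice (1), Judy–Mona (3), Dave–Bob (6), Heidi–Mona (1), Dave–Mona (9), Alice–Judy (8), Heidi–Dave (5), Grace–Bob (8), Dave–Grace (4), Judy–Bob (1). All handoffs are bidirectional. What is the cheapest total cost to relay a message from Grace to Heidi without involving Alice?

9

Comparing a few candidate routes:
Grace - Bob - Judy - Mona - Heidi: 8 + 1 + 3 + 1 = 13
Grace - Dave - Heidi: 4 + 5 = 9
Grace - Dave - Mona - Heidi: 4 + 9 + 1 = 14
Grace - Bob - Dave - Mona - Heidi: 8 + 6 + 9 + 1 = 24
Grace - Dave - Bob - Judy - Mona - Heidi: 4 + 6 + 1 + 3 + 1 = 15
Grace - Bob - Dave - Heidi: 8 + 6 + 5 = 19
The minimum is 9.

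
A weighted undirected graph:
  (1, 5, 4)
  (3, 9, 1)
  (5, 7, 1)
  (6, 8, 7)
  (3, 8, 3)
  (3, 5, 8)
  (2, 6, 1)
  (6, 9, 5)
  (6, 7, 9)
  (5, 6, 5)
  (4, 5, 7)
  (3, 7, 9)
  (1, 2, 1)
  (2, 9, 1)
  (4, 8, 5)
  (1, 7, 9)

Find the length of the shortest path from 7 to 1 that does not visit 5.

Checking several routes:
7 -> 3 -> 9 -> 2 -> 1: 9 + 1 + 1 + 1 = 12
7 -> 6 -> 2 -> 1: 9 + 1 + 1 = 11
7 -> 1: 9
7 -> 3 -> 9 -> 6 -> 2 -> 1: 9 + 1 + 5 + 1 + 1 = 17
7 -> 6 -> 9 -> 2 -> 1: 9 + 5 + 1 + 1 = 16
The minimum is 9.

9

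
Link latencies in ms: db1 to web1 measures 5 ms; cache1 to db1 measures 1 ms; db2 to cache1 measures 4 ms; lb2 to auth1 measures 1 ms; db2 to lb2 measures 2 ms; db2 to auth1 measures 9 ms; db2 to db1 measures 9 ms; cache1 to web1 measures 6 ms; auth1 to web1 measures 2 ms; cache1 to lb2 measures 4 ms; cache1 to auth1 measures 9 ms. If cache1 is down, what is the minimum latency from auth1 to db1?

7

Routes from auth1 to db1 avoiding cache1:
auth1 -> web1 -> db1: 2 + 5 = 7
auth1 -> lb2 -> db2 -> db1: 1 + 2 + 9 = 12
auth1 -> db2 -> db1: 9 + 9 = 18
Best route has total 7 ms.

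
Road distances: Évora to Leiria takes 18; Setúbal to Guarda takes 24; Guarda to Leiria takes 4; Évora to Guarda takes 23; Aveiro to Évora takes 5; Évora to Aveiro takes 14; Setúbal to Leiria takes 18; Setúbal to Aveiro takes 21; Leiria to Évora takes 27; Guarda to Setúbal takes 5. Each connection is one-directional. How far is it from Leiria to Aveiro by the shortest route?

41

Routes from Leiria to Aveiro:
Leiria → Évora → Aveiro: 27 + 14 = 41
Leiria → Évora → Guarda → Setúbal → Aveiro: 27 + 23 + 5 + 21 = 76
Best route has total 41.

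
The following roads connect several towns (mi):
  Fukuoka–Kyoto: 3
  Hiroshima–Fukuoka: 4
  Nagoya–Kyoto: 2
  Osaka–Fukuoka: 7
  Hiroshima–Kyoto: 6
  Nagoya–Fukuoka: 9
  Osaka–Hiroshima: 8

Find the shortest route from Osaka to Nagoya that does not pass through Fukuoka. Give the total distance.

Paths from Osaka to Nagoya avoiding Fukuoka:
Osaka -> Hiroshima -> Kyoto -> Nagoya: 8 + 6 + 2 = 16
The minimum is 16 mi.

16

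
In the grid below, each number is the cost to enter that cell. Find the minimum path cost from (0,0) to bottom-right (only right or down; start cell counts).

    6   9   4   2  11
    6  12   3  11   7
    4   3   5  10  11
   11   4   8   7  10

Take [0,0] [1,0] [2,0] [2,1] [3,1] [3,2] [3,3] [3,4] for a total of 6 + 6 + 4 + 3 + 4 + 8 + 7 + 10 = 48.
(Top row then right column would cost 60.)

48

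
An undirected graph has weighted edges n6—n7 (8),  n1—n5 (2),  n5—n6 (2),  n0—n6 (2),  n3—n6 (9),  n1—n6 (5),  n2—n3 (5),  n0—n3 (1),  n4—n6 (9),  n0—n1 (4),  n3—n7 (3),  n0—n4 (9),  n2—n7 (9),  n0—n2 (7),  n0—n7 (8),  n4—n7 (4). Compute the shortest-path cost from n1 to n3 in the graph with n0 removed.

13

Some routes from n1 to n3 avoiding n0:
n1 - n5 - n6 - n3: 2 + 2 + 9 = 13
n1 - n6 - n3: 5 + 9 = 14
n1 - n6 - n7 - n3: 5 + 8 + 3 = 16
n1 - n5 - n6 - n7 - n3: 2 + 2 + 8 + 3 = 15
n1 - n5 - n6 - n4 - n7 - n3: 2 + 2 + 9 + 4 + 3 = 20
Best route has total 13.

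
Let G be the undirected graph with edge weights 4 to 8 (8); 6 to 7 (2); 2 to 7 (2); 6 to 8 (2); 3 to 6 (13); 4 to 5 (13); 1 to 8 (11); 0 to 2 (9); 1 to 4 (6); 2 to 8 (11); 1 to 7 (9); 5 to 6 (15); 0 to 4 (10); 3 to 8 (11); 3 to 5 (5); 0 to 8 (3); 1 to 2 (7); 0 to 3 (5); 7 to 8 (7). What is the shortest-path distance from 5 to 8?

A few of the 5→8 routes:
5 → 4 → 8: 13 + 8 = 21
5 → 6 → 8: 15 + 2 = 17
5 → 3 → 0 → 8: 5 + 5 + 3 = 13
5 → 3 → 6 → 8: 5 + 13 + 2 = 20
5 → 6 → 7 → 8: 15 + 2 + 7 = 24
5 → 3 → 8: 5 + 11 = 16
Best route has total 13.

13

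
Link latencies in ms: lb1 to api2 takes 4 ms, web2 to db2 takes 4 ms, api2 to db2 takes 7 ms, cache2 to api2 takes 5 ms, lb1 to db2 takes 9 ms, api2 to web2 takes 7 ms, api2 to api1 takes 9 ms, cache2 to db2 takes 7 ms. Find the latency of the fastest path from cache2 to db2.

Routes from cache2 to db2:
cache2-api2-db2: 5 + 7 = 12
cache2-api2-lb1-db2: 5 + 4 + 9 = 18
cache2-db2: 7
cache2-api2-web2-db2: 5 + 7 + 4 = 16
Best route has total 7 ms.

7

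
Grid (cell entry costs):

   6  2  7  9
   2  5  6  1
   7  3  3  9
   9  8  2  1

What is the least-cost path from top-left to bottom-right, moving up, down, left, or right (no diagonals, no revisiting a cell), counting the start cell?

Cheapest: [0,0]→[0,1]→[1,1]→[2,1]→[2,2]→[3,2]→[3,3]
  6 + 2 + 5 + 3 + 3 + 2 + 1 = 22

22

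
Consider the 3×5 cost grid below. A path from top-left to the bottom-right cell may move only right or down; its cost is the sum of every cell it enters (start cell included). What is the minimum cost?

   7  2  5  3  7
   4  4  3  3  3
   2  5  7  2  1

22

Best path: [0,0] → [0,1] → [1,1] → [1,2] → [1,3] → [2,3] → [2,4]
Cost: 7 + 2 + 4 + 3 + 3 + 2 + 1 = 22
For comparison, the top-then-right route costs 28.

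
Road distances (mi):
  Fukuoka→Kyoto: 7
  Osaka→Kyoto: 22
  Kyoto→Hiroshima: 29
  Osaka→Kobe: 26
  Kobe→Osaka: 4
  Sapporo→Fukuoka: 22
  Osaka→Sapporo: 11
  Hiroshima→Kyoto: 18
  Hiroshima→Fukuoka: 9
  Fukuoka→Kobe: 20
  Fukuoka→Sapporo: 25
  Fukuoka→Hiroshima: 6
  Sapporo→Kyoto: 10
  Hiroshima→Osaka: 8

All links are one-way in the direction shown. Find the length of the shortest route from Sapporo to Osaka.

36

Paths from Sapporo to Osaka:
Sapporo-Kyoto-Hiroshima-Osaka: 10 + 29 + 8 = 47
Sapporo-Kyoto-Hiroshima-Fukuoka-Kobe-Osaka: 10 + 29 + 9 + 20 + 4 = 72
Sapporo-Fukuoka-Kyoto-Hiroshima-Osaka: 22 + 7 + 29 + 8 = 66
Sapporo-Fukuoka-Kobe-Osaka: 22 + 20 + 4 = 46
Sapporo-Fukuoka-Hiroshima-Osaka: 22 + 6 + 8 = 36
Shortest: 36 mi.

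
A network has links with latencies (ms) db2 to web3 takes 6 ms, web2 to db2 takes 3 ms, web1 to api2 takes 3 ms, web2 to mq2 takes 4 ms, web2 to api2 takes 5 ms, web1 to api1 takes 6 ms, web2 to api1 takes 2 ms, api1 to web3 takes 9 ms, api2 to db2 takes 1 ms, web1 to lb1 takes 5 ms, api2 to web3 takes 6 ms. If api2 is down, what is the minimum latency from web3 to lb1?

Routes from web3 to lb1 avoiding api2:
web3-api1-web1-lb1: 9 + 6 + 5 = 20
web3-db2-web2-api1-web1-lb1: 6 + 3 + 2 + 6 + 5 = 22
The minimum is 20 ms.

20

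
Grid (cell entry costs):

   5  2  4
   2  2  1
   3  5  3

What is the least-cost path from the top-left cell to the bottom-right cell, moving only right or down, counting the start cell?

13

Take [0,0] → [0,1] → [1,1] → [1,2] → [2,2] for a total of 5 + 2 + 2 + 1 + 3 = 13.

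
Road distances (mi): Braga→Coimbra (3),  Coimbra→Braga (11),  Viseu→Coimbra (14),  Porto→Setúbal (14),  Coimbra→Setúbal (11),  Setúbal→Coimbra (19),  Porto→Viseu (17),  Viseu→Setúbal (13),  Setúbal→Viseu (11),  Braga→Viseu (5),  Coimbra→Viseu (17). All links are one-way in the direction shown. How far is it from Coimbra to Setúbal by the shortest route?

11

Candidate routes:
Coimbra -> Braga -> Viseu -> Setúbal: 11 + 5 + 13 = 29
Coimbra -> Setúbal: 11
Coimbra -> Viseu -> Setúbal: 17 + 13 = 30
Shortest: 11 mi.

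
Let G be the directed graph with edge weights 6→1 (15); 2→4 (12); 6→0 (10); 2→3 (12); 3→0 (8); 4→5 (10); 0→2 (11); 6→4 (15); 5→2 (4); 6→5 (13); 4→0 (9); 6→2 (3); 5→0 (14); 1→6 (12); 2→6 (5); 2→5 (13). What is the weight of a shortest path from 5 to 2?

Candidate routes:
5 -> 2: 4
5 -> 0 -> 2: 14 + 11 = 25
Shortest: 4.

4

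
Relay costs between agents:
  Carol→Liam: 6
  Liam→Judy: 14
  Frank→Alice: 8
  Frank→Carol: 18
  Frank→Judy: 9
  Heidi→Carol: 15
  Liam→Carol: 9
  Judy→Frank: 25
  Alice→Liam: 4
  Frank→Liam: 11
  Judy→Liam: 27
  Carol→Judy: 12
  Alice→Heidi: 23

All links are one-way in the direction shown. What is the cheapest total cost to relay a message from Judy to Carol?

36

Paths from Judy to Carol:
Judy→Frank→Alice→Heidi→Carol: 25 + 8 + 23 + 15 = 71
Judy→Frank→Alice→Liam→Carol: 25 + 8 + 4 + 9 = 46
Judy→Liam→Carol: 27 + 9 = 36
Judy→Frank→Liam→Carol: 25 + 11 + 9 = 45
Judy→Frank→Carol: 25 + 18 = 43
Shortest: 36.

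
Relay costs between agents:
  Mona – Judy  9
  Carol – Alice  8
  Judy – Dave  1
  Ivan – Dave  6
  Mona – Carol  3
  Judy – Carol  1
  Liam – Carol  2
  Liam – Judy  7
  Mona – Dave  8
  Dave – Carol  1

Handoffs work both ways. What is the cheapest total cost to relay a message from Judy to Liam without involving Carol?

Routes from Judy to Liam avoiding Carol:
Judy→Liam: 7
The minimum is 7.

7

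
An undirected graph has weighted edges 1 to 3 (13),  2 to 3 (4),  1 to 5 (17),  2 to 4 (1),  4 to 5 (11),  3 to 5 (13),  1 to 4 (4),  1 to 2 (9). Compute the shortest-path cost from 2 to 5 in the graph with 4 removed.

17

Some routes from 2 to 5 avoiding 4:
2-3-5: 4 + 13 = 17
2-1-5: 9 + 17 = 26
2-3-1-5: 4 + 13 + 17 = 34
Best route has total 17.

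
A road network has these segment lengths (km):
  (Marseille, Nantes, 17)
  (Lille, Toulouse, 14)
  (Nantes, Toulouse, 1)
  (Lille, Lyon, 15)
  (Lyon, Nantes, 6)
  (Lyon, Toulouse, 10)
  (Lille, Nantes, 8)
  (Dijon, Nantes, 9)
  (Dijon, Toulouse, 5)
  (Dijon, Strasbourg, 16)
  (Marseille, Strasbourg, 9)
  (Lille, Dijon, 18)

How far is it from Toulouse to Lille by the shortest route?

Comparing a few candidate routes:
Toulouse → Dijon → Nantes → Lille: 5 + 9 + 8 = 22
Toulouse → Dijon → Lille: 5 + 18 = 23
Toulouse → Nantes → Lyon → Lille: 1 + 6 + 15 = 22
Toulouse → Nantes → Lille: 1 + 8 = 9
Toulouse → Lille: 14
Shortest: 9 km.

9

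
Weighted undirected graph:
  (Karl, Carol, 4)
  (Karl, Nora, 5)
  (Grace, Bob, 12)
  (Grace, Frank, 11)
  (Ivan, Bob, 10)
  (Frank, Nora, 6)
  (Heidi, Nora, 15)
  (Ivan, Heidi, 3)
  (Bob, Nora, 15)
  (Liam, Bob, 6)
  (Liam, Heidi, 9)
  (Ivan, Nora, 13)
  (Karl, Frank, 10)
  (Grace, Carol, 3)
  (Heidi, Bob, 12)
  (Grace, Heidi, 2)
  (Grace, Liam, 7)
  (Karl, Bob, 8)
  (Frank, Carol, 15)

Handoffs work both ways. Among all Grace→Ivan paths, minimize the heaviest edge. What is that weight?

Some routes from Grace to Ivan:
Grace - Heidi - Liam - Bob - Ivan: max(2, 9, 6, 10) = 10
Grace - Heidi - Ivan: max(2, 3) = 3
Grace - Liam - Heidi - Ivan: max(7, 9, 3) = 9
Grace - Carol - Karl - Bob - Liam - Heidi - Ivan: max(3, 4, 8, 6, 9, 3) = 9
Smallest bottleneck: 3.

3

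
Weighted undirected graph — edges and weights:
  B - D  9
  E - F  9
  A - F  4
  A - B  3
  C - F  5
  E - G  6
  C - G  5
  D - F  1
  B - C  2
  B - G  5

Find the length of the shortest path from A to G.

8

Some routes from A to G:
A-B-G: 3 + 5 = 8
A-F-C-G: 4 + 5 + 5 = 14
A-F-E-G: 4 + 9 + 6 = 19
A-F-C-B-G: 4 + 5 + 2 + 5 = 16
A-B-C-G: 3 + 2 + 5 = 10
Shortest: 8.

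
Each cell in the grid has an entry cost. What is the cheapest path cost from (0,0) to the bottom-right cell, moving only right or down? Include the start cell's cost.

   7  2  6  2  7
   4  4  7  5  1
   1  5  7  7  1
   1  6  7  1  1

Best path: (0,0) (0,1) (0,2) (0,3) (1,3) (1,4) (2,4) (3,4)
Cost: 7 + 2 + 6 + 2 + 5 + 1 + 1 + 1 = 25

25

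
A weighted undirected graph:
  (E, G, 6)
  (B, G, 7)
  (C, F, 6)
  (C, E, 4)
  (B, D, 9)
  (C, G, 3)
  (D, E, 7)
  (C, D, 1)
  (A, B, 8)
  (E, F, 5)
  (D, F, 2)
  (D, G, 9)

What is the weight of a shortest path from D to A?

A few of the D→A routes:
D -> C -> G -> B -> A: 1 + 3 + 7 + 8 = 19
D -> C -> E -> G -> B -> A: 1 + 4 + 6 + 7 + 8 = 26
D -> F -> C -> G -> B -> A: 2 + 6 + 3 + 7 + 8 = 26
D -> G -> B -> A: 9 + 7 + 8 = 24
D -> B -> A: 9 + 8 = 17
The minimum is 17.

17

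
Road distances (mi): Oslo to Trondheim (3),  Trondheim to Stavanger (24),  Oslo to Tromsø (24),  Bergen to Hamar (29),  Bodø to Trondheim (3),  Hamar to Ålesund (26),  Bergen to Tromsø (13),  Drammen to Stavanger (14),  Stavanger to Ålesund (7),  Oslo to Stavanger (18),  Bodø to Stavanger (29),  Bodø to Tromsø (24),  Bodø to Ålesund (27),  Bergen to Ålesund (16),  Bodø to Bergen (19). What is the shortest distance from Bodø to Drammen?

Comparing a few candidate routes:
Bodø → Trondheim → Oslo → Stavanger → Drammen: 3 + 3 + 18 + 14 = 38
Bodø → Ålesund → Stavanger → Drammen: 27 + 7 + 14 = 48
Bodø → Bergen → Ålesund → Stavanger → Drammen: 19 + 16 + 7 + 14 = 56
Bodø → Stavanger → Drammen: 29 + 14 = 43
Bodø → Trondheim → Stavanger → Drammen: 3 + 24 + 14 = 41
Bodø → Tromsø → Bergen → Ålesund → Stavanger → Drammen: 24 + 13 + 16 + 7 + 14 = 74
Shortest: 38 mi.

38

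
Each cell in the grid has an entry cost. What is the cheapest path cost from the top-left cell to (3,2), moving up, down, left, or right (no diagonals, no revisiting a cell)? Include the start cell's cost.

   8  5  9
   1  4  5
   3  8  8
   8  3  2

25

Path (0,0)→(1,0)→(2,0)→(2,1)→(3,1)→(3,2): 8 + 1 + 3 + 8 + 3 + 2 = 25.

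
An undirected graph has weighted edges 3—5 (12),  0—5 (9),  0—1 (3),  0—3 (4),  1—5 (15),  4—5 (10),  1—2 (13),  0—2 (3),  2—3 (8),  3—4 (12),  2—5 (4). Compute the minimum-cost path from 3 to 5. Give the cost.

Checking several routes:
3 - 2 - 5: 8 + 4 = 12
3 - 2 - 0 - 5: 8 + 3 + 9 = 20
3 - 5: 12
3 - 0 - 5: 4 + 9 = 13
3 - 0 - 2 - 5: 4 + 3 + 4 = 11
3 - 4 - 5: 12 + 10 = 22
Shortest: 11.

11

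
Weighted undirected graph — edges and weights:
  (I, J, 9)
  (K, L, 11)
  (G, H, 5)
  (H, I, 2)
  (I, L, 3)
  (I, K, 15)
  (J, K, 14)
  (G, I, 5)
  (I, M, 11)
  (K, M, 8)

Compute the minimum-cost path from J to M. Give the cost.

20

Comparing a few candidate routes:
J -> I -> M: 9 + 11 = 20
J -> I -> L -> K -> M: 9 + 3 + 11 + 8 = 31
J -> K -> M: 14 + 8 = 22
Shortest: 20.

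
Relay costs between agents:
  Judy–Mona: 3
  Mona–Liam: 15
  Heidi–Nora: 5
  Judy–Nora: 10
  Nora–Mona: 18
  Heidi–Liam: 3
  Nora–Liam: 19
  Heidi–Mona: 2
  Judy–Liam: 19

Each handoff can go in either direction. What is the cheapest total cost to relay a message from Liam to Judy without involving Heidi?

18

A few of the Liam→Judy routes:
Liam→Mona→Judy: 15 + 3 = 18
Liam→Judy: 19
Liam→Nora→Mona→Judy: 19 + 18 + 3 = 40
Liam→Nora→Judy: 19 + 10 = 29
The minimum is 18.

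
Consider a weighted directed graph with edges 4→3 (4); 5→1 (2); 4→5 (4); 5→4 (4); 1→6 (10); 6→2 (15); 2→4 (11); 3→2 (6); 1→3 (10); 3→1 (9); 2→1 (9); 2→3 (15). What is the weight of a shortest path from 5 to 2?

14

Routes from 5 to 2:
5→1→6→2: 2 + 10 + 15 = 27
5→4→3→1→6→2: 4 + 4 + 9 + 10 + 15 = 42
5→1→3→2: 2 + 10 + 6 = 18
5→4→3→2: 4 + 4 + 6 = 14
Shortest: 14.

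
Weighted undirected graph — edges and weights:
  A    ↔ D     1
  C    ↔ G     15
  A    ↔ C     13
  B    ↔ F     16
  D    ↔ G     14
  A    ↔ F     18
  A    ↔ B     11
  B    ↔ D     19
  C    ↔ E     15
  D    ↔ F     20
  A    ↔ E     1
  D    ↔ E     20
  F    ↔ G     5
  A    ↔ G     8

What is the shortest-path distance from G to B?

19

Checking several routes:
G-A-B: 8 + 11 = 19
G-A-D-B: 8 + 1 + 19 = 28
G-F-B: 5 + 16 = 21
G-D-A-B: 14 + 1 + 11 = 26
Shortest: 19.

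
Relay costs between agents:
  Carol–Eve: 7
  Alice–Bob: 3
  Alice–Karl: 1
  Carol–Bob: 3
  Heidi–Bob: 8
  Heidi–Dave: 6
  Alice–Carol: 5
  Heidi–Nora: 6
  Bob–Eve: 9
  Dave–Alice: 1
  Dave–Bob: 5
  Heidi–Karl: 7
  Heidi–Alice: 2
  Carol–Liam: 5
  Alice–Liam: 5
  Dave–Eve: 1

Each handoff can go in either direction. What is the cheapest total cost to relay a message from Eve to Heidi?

4

A few of the Eve→Heidi routes:
Eve - Dave - Alice - Heidi: 1 + 1 + 2 = 4
Eve - Dave - Alice - Karl - Heidi: 1 + 1 + 1 + 7 = 10
Eve - Dave - Heidi: 1 + 6 = 7
Best route has total 4.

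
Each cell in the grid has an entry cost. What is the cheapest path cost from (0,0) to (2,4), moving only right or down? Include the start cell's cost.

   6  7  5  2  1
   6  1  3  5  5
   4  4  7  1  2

Best path: [0,0] -> [1,0] -> [1,1] -> [1,2] -> [1,3] -> [2,3] -> [2,4]
Cost: 6 + 6 + 1 + 3 + 5 + 1 + 2 = 24
For comparison, the top-then-right route costs 28.

24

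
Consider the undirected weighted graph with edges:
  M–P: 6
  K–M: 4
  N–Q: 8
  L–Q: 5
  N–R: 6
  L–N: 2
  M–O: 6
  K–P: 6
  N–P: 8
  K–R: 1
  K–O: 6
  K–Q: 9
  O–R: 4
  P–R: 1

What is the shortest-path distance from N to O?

10

Comparing a few candidate routes:
N → R → O: 6 + 4 = 10
N → P → R → K → O: 8 + 1 + 1 + 6 = 16
N → P → R → O: 8 + 1 + 4 = 13
N → R → K → O: 6 + 1 + 6 = 13
Best route has total 10.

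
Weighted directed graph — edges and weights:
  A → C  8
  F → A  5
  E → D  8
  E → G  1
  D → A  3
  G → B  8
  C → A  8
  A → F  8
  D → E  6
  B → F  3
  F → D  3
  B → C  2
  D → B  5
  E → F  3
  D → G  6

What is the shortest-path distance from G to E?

20

Candidate routes:
G → B → C → A → F → D → E: 8 + 2 + 8 + 8 + 3 + 6 = 35
G → B → F → D → E: 8 + 3 + 3 + 6 = 20
The minimum is 20.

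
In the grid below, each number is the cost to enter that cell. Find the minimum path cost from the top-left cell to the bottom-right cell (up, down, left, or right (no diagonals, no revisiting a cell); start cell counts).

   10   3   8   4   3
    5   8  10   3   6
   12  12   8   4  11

Take [0,0]→[0,1]→[0,2]→[0,3]→[1,3]→[2,3]→[2,4] for a total of 10 + 3 + 8 + 4 + 3 + 4 + 11 = 43.

43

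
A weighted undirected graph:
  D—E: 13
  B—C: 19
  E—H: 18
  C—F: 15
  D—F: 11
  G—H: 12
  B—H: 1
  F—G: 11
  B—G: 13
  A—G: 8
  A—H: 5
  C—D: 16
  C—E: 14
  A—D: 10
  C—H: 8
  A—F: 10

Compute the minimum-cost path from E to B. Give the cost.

Some routes from E to B:
E→C→H→B: 14 + 8 + 1 = 23
E→C→B: 14 + 19 = 33
E→H→B: 18 + 1 = 19
E→D→A→H→B: 13 + 10 + 5 + 1 = 29
Shortest: 19.

19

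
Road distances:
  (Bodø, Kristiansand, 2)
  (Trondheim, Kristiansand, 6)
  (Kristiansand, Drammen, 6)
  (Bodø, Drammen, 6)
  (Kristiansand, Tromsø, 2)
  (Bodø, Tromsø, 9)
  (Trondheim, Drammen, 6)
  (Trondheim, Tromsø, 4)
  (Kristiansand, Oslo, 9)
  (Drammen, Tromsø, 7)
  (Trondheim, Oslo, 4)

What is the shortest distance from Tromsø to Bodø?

4

Comparing a few candidate routes:
Tromsø → Drammen → Kristiansand → Bodø: 7 + 6 + 2 = 15
Tromsø → Trondheim → Kristiansand → Bodø: 4 + 6 + 2 = 12
Tromsø → Kristiansand → Bodø: 2 + 2 = 4
Tromsø → Bodø: 9
Tromsø → Drammen → Bodø: 7 + 6 = 13
Tromsø → Kristiansand → Drammen → Bodø: 2 + 6 + 6 = 14
The minimum is 4.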